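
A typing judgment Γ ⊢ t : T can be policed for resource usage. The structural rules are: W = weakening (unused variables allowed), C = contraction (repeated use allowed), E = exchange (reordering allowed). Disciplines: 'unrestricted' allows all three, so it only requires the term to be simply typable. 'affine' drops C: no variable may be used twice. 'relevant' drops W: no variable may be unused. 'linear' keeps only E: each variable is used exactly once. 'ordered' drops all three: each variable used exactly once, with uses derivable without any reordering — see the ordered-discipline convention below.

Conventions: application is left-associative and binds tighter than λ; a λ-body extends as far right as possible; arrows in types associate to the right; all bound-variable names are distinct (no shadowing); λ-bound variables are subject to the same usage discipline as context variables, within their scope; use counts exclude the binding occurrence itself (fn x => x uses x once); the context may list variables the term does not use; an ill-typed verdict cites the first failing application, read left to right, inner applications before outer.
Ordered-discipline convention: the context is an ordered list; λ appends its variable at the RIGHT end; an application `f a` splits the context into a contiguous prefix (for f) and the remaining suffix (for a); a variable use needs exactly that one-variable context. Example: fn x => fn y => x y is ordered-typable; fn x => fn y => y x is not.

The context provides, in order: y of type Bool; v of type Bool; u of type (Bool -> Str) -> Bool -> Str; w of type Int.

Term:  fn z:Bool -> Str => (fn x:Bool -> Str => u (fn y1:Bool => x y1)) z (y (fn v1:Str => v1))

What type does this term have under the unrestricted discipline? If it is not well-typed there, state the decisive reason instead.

not well-typed under unrestricted — a type mismatch blocks all five
counts: y: 1, v: 0, u: 1, w: 0, z (λ-bound): 1, x (λ-bound): 1, y1 (λ-bound): 1, v1 (λ-bound): 1
order of uses: u, x, y1, z, y, v1
typing: ill-typed: non-arrow in function slot: Bool
per-discipline verdicts: ordered ✗ | linear ✗ | affine ✗ | relevant ✗ | unrestricted ✗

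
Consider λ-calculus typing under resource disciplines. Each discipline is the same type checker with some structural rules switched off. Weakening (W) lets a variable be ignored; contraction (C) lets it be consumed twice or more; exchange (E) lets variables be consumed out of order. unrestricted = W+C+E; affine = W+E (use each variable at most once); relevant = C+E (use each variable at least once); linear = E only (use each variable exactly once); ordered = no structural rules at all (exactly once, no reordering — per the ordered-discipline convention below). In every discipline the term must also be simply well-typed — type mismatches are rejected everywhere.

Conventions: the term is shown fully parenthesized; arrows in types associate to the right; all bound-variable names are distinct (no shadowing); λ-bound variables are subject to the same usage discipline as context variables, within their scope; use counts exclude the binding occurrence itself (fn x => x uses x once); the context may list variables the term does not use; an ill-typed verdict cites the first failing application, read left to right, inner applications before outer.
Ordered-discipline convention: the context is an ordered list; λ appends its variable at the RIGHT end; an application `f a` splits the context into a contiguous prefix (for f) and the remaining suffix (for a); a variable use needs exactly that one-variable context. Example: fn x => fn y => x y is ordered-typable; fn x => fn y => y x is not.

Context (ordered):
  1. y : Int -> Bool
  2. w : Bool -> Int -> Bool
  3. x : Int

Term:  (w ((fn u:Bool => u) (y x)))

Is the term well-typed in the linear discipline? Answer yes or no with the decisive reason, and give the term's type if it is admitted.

yes — each of y, w, x, u used exactly once; term : Int -> Bool
use counts: y: 1; w: 1; x: 1; u (λ-bound): 1
use order (left to right): w, u, y, x
typing: the term checks, with type Int -> Bool
across the five disciplines: ordered ✗, linear ✓, affine ✓, relevant ✓, unrestricted ✓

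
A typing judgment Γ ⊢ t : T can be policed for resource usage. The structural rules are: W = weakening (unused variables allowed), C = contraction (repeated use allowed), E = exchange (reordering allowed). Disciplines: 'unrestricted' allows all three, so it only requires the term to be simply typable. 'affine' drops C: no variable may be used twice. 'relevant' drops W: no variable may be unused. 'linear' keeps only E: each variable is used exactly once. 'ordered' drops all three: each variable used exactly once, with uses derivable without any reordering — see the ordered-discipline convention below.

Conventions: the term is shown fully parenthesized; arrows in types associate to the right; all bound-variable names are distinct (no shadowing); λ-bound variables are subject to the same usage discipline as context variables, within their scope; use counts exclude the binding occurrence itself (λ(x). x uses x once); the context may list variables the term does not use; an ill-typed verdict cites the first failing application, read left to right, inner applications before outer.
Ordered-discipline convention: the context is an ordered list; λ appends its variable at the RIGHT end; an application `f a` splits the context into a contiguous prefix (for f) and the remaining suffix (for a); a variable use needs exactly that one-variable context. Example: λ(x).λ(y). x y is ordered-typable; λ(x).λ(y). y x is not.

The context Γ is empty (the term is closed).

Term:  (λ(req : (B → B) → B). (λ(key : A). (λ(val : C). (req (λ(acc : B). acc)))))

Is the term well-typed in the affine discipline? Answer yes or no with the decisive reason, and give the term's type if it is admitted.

yes — no duplicate uses among req, key, val, acc; term : ((B → B) → B) → A → C → B
variable uses: req (bound): 1×, key (bound): 0×, val (bound): 0×, acc (bound): 1×
order of uses: req, acc
typing: the term checks, with type ((B → B) → B) → A → C → B
across the five disciplines: ordered ✗, linear ✗, affine ✓, relevant ✗, unrestricted ✓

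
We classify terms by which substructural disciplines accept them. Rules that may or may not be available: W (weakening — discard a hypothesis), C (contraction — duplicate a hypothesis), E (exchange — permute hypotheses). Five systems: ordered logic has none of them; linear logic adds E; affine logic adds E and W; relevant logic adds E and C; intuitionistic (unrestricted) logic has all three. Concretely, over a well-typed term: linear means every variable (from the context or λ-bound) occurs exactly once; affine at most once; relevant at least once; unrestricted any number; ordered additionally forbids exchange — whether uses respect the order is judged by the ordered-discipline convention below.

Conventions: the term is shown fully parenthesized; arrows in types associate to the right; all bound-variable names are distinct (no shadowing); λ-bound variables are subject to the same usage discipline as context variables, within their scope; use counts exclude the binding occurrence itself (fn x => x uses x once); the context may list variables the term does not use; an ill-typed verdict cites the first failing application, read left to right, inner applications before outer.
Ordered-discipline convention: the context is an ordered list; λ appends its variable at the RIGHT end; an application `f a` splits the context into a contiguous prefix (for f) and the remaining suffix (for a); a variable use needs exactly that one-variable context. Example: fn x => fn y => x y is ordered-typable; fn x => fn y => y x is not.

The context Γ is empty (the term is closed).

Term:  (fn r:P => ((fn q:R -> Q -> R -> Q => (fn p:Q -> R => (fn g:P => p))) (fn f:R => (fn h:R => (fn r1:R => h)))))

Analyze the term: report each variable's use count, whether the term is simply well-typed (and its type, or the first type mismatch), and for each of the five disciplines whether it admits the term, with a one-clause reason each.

usage: r (bound) ×0; q (bound) ×0; p (bound) ×1; g (bound) ×0; f (bound) ×0; h (bound) ×1; r1 (bound) ×0
use order (left to right): p, h
typing: ill-typed: an application expects R -> Q -> R -> Q but receives R -> R -> R -> R
ordered: ✗, fails simple typing
linear: ✗, a type mismatch blocks all five
affine: ✗, the type mismatch rejects it
relevant: ✗, not simply typable
unrestricted: ✗, fails simple typing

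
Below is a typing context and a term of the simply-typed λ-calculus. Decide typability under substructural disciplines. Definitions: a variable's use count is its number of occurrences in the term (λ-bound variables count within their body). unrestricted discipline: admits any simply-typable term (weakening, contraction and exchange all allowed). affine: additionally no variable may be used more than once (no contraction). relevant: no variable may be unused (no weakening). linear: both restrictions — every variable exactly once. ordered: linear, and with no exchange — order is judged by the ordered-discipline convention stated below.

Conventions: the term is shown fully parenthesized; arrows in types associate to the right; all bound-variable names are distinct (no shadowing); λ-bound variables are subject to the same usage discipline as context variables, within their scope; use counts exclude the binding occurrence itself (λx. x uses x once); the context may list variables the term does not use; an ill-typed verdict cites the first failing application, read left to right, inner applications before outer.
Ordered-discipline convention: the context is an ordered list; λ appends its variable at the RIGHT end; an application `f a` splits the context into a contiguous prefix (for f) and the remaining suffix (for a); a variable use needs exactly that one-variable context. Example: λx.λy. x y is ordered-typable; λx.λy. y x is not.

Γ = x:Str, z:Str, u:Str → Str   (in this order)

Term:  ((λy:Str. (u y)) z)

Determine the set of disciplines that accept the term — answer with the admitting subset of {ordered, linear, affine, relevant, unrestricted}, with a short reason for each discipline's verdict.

accepted by: affine, unrestricted
usage: x=0; z=1; u=1; y [bound]=1
use order (left to right): u, y, z
typing: the term checks, with type Str
ordered ✗ (x never used (weakening))
linear ✗ (x never used (weakening))
affine ✓ (no duplicate uses among x, z, u, y)
relevant ✗ (x never used (weakening))
unrestricted ✓ (well-typed at Str; no restrictions here)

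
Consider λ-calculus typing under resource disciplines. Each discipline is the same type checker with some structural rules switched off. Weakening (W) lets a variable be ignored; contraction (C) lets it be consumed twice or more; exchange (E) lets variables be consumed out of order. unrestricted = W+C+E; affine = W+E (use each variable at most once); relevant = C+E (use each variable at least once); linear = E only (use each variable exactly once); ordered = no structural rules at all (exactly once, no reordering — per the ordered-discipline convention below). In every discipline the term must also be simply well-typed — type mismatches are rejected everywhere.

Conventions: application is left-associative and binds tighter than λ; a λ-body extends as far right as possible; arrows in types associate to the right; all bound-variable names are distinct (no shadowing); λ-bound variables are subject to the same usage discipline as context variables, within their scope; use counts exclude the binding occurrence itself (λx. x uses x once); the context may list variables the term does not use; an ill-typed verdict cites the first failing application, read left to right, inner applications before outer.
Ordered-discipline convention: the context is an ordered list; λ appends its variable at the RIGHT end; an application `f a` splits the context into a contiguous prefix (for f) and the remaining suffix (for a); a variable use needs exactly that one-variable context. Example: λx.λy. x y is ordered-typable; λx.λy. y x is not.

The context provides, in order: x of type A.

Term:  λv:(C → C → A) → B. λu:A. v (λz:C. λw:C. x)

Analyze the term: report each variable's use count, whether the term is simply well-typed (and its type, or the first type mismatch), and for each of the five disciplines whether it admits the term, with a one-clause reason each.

variable uses: x: 1×, v (bound): 1×, u (bound): 0×, z (bound): 0×, w (bound): 0×
order of uses: v, x
typing: the term checks, with type ((C → C → A) → B) → A → B
ordered ✗ (u, z, w never used (weakening))
linear ✗ (u, z, w never used (weakening))
affine ✓ (at most one use each (x, v, u, z, w))
relevant ✗ (u, z, w never used (weakening))
unrestricted ✓ (well-typed at ((C → C → A) → B) → A → B; no restrictions here)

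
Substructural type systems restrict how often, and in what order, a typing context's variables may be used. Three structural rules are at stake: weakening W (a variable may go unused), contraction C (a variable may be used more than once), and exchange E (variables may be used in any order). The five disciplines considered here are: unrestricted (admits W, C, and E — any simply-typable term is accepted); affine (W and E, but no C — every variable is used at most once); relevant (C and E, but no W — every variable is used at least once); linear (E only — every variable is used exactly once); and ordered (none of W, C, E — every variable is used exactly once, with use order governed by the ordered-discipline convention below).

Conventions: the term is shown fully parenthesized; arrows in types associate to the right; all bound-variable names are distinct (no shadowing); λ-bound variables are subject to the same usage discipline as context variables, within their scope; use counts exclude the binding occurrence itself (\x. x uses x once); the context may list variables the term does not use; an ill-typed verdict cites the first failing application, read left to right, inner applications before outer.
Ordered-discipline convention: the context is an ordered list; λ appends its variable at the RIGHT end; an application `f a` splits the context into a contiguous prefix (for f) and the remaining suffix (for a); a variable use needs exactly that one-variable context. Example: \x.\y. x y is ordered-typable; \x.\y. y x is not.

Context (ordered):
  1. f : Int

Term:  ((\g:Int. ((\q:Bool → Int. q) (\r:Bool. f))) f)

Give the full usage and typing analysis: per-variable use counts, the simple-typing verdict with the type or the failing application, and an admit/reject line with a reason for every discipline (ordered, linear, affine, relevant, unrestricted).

counts: f ×2; g (λ-bound) ×0; q (λ-bound) ×1; r (λ-bound) ×0
uses in reading order: q, f, f
typing: ✓ — Bool → Int
ordered: ✗ — uses contraction: f ×2; needs weakening: g, r unused
linear: ✗ — uses contraction: f ×2; needs weakening: g, r unused
affine: ✗ — uses contraction: f ×2
relevant: ✗ — needs weakening: g, r unused
unrestricted: ✓ — typability at Bool → Int is all that's needed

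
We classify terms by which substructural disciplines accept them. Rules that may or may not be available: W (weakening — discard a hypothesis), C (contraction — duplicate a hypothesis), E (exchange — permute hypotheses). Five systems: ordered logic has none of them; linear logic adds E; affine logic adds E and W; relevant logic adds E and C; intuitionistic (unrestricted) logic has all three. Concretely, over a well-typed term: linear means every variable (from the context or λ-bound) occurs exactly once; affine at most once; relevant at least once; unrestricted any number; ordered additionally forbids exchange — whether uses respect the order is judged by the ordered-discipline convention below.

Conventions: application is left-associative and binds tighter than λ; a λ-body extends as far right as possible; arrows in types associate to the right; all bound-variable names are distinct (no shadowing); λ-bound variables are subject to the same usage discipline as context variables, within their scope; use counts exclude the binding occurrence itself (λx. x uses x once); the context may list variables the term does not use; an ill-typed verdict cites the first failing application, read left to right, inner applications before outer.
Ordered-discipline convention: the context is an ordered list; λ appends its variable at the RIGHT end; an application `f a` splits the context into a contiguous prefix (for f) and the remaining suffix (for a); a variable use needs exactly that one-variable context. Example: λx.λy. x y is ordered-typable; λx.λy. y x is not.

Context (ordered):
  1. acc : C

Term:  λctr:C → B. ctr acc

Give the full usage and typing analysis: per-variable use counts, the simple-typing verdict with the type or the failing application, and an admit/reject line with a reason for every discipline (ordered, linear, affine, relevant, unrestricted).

usage: acc=1; ctr [bound]=1
uses in reading order: ctr, acc
typing: well-typed at (C → B) → B
ordered: ✗, needs exchange: uses follow ctr, acc
linear: ✓, single use per variable (acc, ctr)
affine: ✓, no duplicate uses among acc, ctr
relevant: ✓, none of acc, ctr goes unused
unrestricted: ✓, typability at (C → B) → B is all that's needed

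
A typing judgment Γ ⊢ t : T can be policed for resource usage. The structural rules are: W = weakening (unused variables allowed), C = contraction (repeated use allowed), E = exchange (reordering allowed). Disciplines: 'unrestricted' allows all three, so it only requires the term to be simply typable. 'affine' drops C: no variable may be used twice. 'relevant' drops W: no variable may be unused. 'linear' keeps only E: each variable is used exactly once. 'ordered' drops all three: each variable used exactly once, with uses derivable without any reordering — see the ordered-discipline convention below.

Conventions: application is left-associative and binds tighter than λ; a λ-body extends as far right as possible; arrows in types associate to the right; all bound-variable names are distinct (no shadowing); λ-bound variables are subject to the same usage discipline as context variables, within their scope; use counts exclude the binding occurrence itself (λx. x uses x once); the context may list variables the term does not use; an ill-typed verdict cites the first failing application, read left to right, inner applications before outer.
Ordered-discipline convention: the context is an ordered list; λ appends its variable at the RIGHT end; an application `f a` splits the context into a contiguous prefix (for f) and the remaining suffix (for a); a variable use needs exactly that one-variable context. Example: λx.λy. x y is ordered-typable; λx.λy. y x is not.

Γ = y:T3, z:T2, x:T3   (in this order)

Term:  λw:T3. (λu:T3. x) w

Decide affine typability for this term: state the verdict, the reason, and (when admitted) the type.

yes — none of y, z, x, w, u used more than once; term : T3 -> T3
use counts: y ×0, z ×0, x ×1, w (bound) ×1, u (bound) ×0
left-to-right use order: x, w
typing: well-typed — term : T3 -> T3
per-discipline verdicts: ordered ✗, linear ✗, affine ✓, relevant ✗, unrestricted ✓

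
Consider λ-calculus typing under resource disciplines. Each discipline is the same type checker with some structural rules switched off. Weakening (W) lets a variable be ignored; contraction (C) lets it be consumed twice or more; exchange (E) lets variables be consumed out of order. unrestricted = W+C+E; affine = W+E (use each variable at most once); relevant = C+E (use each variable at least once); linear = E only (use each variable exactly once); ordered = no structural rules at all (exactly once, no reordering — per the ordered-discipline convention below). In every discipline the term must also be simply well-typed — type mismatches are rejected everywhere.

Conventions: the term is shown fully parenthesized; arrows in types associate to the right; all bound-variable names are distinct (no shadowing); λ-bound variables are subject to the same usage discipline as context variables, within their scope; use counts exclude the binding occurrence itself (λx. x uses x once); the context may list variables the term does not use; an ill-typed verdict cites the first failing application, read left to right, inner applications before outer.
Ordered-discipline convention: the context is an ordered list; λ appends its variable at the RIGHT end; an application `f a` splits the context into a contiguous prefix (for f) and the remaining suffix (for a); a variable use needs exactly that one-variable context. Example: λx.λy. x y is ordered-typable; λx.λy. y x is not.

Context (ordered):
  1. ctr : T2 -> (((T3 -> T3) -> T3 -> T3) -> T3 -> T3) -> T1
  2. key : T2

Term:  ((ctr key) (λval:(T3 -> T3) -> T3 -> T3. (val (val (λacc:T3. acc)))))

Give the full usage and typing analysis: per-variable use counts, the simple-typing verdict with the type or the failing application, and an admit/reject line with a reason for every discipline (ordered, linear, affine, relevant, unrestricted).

counts: ctr: 1×, key: 1×, val [bound]: 2×, acc [bound]: 1×
left-to-right use order: ctr, key, val, val, acc
typing: well-typed — term : T1
ordered ✗ (uses contraction: val ×2)
linear ✗ (uses contraction: val ×2)
affine ✗ (uses contraction: val ×2)
relevant ✓ (none of ctr, key, val, acc goes unused)
unrestricted ✓ (well-typed at T1; no restrictions here)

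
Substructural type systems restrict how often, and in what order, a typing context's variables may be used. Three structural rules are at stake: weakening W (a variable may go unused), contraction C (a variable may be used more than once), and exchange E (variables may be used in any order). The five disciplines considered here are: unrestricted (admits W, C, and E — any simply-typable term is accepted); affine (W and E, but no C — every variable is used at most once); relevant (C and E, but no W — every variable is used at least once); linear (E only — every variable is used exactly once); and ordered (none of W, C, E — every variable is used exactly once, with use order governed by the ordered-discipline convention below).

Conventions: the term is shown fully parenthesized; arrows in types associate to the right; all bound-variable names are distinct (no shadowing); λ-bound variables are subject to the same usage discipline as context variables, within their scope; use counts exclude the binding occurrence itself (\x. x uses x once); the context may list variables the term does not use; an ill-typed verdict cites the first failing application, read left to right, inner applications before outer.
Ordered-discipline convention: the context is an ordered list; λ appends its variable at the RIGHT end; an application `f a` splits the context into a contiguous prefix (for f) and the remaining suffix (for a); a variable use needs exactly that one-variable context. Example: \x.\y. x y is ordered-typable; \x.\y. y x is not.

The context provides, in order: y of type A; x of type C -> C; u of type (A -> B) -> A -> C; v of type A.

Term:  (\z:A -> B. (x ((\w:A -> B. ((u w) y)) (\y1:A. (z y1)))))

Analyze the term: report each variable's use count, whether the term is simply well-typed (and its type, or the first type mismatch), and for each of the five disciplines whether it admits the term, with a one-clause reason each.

usage: y: 1×; x: 1×; u: 1×; v: 0×; z (bound): 1×; w (bound): 1×; y1 (bound): 1×
order of uses: x, u, w, y, z, y1
typing: ✓ — (A -> B) -> C
ordered: ✗ — v never used (weakening)
linear: ✗ — v never used (weakening)
affine: ✓ — no duplicate uses among y, x, u, v, z, w, y1
relevant: ✗ — v never used (weakening)
unrestricted: ✓ — typability at (A -> B) -> C is all that's needed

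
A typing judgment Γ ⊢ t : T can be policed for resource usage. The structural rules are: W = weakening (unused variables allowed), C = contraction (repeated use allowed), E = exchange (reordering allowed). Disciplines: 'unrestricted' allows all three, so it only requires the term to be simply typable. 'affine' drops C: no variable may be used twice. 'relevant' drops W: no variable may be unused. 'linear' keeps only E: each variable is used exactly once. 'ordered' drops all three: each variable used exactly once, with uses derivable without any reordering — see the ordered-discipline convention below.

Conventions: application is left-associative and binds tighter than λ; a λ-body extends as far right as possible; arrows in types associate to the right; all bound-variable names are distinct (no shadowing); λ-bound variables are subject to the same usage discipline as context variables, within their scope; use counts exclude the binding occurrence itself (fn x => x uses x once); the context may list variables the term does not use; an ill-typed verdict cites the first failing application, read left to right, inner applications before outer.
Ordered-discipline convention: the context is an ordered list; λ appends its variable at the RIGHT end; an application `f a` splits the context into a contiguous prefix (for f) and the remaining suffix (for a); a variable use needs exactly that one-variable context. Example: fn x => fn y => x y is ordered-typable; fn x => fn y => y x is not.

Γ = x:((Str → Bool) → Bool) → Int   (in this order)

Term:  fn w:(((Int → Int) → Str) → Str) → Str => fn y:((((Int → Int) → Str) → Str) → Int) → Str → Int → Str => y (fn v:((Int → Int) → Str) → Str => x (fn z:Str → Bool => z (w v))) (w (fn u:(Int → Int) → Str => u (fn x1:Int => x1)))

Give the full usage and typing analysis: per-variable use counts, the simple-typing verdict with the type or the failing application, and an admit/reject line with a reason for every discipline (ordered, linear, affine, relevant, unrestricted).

variable uses: x=1, w [bound]=2, y [bound]=1, v [bound]=1, z [bound]=1, u [bound]=1, x1 [bound]=1
left-to-right use order: y, x, z, w, v, w, u, x1
typing: well-typed at ((((Int → Int) → Str) → Str) → Str) → (((((Int → Int) → Str) → Str) → Int) → Str → Int → Str) → Int → Str
ordered ✗ (w ×2 used more than once (contraction))
linear ✗ (w ×2 used more than once (contraction))
affine ✗ (w ×2 used more than once (contraction))
relevant ✓ (none of x, w, y, v, z, u, x1 goes unused)
unrestricted ✓ (simply typable at ((((Int → Int) → Str) → Str) → Str) → (((((Int → Int) → Str) → Str) → Int) → Str → Int → Str) → Int → Str; W, C, E all held)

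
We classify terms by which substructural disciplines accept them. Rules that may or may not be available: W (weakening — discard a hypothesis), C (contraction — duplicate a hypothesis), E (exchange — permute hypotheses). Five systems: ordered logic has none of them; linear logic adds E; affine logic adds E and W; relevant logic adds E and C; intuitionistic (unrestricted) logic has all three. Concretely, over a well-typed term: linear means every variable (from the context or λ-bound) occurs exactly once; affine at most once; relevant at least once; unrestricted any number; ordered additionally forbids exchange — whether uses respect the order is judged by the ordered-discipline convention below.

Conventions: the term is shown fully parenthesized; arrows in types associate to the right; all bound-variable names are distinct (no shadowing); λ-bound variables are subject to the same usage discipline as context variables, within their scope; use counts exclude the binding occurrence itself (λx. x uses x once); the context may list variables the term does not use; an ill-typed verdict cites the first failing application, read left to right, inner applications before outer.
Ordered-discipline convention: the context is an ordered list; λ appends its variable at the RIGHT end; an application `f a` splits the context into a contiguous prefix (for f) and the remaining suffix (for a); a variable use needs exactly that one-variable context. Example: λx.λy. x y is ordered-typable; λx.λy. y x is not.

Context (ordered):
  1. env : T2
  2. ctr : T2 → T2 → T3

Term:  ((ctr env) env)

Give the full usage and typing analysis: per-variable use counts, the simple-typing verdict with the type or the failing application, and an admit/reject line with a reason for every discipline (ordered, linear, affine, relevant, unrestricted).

use counts: env ×2; ctr ×1
order of uses: ctr, env, env
typing: ✓ — T3
ordered: ✗ — repeated use of env ×2
linear: ✗ — repeated use of env ×2
affine: ✗ — repeated use of env ×2
relevant: ✓ — at least one use each (env, ctr)
unrestricted: ✓ — simply typable at T3; W, C, E all held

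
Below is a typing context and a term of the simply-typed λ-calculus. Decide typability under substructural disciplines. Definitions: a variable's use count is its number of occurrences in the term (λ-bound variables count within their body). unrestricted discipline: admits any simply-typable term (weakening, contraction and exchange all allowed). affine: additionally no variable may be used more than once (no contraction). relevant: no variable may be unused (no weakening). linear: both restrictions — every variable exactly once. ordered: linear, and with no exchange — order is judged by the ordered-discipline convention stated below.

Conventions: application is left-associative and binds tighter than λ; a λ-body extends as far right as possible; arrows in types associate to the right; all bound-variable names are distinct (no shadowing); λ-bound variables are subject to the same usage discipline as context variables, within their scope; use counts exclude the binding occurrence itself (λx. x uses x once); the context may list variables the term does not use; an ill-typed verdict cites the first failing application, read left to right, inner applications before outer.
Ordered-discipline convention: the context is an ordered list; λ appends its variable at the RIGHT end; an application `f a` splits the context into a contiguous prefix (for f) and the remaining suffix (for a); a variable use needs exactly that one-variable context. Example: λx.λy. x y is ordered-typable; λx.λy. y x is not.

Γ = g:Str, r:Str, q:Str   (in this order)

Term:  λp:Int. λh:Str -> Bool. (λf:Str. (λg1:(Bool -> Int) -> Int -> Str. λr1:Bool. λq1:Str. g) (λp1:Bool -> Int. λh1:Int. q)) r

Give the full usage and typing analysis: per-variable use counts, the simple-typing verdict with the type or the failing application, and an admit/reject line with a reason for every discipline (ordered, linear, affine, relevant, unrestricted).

use counts: g ×1; r ×1; q ×1; p [bound] ×0; h [bound] ×0; f [bound] ×0; g1 [bound] ×0; r1 [bound] ×0; q1 [bound] ×0; p1 [bound] ×0; h1 [bound] ×0
uses in reading order: g, q, r
typing: well-typed at Int -> (Str -> Bool) -> Bool -> Str -> Str
ordered: ✗ — needs weakening: p, h, f, g1, r1, q1, p1, h1 unused
linear: ✗ — needs weakening: p, h, f, g1, r1, q1, p1, h1 unused
affine: ✓ — g, r, q, p, h, f, g1, r1, q1, p1, h1: no repeats, contraction unneeded
relevant: ✗ — needs weakening: p, h, f, g1, r1, q1, p1, h1 unused
unrestricted: ✓ — simply typable at Int -> (Str -> Bool) -> Bool -> Str -> Str; W, C, E all held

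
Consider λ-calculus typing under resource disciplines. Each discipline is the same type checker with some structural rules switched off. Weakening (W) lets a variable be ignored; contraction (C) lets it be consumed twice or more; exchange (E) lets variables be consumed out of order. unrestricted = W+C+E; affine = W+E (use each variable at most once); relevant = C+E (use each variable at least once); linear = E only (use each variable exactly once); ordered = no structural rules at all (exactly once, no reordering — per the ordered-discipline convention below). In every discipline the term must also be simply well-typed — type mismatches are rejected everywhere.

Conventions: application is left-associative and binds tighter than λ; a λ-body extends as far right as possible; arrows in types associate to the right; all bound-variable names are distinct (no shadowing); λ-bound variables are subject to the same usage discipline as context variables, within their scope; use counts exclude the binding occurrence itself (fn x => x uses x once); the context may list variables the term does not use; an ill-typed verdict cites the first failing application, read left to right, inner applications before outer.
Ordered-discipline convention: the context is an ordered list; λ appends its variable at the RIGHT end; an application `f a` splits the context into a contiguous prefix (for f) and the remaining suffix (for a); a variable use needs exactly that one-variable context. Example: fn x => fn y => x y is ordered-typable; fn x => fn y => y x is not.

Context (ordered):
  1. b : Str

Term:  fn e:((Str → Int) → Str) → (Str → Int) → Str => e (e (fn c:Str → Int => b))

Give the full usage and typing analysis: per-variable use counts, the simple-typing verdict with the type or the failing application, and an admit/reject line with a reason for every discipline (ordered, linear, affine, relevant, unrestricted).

usage: b=1; e (λ-bound)=2; c (λ-bound)=0
use order (left to right): e, e, b
typing: well-typed at (((Str → Int) → Str) → (Str → Int) → Str) → (Str → Int) → Str
ordered: ✗ — repeated use of e ×2; c never used (weakening)
linear: ✗ — repeated use of e ×2; c never used (weakening)
affine: ✗ — repeated use of e ×2
relevant: ✗ — c never used (weakening)
unrestricted: ✓ — typability at (((Str → Int) → Str) → (Str → Int) → Str) → (Str → Int) → Str is all that's needed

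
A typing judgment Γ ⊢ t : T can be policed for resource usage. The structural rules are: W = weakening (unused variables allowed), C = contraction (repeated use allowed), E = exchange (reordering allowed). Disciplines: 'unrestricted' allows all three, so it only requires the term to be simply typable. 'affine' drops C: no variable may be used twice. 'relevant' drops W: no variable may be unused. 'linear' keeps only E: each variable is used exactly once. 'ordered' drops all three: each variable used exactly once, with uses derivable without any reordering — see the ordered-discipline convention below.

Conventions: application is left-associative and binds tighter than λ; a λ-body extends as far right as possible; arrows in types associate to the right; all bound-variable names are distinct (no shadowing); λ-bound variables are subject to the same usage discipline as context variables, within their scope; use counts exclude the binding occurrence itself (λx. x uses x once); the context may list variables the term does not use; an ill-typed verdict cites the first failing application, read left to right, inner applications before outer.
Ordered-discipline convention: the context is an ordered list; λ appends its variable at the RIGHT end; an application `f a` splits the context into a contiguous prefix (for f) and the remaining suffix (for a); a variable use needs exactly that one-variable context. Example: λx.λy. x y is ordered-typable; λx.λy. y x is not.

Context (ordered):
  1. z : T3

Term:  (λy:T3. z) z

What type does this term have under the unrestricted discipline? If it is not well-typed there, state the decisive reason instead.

term : T3
variable uses: z=2, y (bound)=0
left-to-right use order: z, z
typing: well-typed — term : T3
across the five disciplines: ordered ✗ · linear ✗ · affine ✗ · relevant ✗ · unrestricted ✓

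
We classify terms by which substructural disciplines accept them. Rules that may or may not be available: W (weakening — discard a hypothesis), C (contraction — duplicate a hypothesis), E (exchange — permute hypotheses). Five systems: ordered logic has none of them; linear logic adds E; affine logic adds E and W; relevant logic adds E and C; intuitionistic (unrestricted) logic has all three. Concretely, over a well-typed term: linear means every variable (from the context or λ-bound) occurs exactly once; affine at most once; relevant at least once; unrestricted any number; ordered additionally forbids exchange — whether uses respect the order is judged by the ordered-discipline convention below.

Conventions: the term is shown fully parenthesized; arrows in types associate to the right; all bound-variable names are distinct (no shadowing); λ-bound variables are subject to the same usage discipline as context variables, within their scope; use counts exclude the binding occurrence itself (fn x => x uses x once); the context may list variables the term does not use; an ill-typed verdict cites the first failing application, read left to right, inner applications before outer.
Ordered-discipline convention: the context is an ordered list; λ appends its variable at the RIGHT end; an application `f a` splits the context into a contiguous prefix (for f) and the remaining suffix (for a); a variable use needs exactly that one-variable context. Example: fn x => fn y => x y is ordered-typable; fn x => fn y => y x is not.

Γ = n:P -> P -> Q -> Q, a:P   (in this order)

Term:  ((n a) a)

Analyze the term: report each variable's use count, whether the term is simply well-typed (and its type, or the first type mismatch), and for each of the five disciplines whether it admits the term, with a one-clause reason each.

usage: n=1; a=2
use order (left to right): n, a, a
typing: ✓ — Q -> Q
ordered: ✗ — repeated use of a ×2
linear: ✗ — repeated use of a ×2
affine: ✗ — repeated use of a ×2
relevant: ✓ — every one of n, a appears
unrestricted: ✓ — type-checks (Q -> Q) and nothing is barred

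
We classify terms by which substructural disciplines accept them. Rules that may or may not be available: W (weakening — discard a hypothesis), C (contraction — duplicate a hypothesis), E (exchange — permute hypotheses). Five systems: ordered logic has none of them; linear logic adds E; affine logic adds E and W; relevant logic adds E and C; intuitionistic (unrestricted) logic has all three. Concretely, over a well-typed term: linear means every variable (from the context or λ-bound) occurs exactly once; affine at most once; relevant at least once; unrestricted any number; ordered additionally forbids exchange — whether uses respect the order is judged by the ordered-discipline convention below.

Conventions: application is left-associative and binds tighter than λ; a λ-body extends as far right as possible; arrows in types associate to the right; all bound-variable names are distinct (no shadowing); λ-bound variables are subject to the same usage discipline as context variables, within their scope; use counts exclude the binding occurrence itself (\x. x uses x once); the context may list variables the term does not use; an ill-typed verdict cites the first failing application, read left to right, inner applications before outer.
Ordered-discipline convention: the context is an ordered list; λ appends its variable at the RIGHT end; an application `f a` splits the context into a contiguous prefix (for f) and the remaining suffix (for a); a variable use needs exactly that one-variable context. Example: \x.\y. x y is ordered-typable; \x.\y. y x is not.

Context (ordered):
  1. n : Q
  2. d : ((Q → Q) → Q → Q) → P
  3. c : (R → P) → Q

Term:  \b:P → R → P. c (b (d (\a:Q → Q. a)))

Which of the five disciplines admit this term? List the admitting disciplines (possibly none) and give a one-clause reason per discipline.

admitted in: affine, unrestricted
variable uses: n: 0×; d: 1×; c: 1×; b (bound): 1×; a (bound): 1×
use order (left to right): c, b, d, a
typing: well-typed at (P → R → P) → Q
ordered: ✗, unused: n — weakening required
linear: ✗, unused: n — weakening required
affine: ✓, n, d, c, b, a: no repeats, contraction unneeded
relevant: ✗, unused: n — weakening required
unrestricted: ✓, well-typed at (P → R → P) → Q; no restrictions here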